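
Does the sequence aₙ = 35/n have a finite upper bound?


a₁ = 35, a₂ = 35/2, a₃ = 35/3, ...
0 < aₙ ≤ 35 for all n ≥ 1
Lower bound: 0, Upper bound: 35
The sequence IS bounded

Bounded (0 < aₙ ≤ 35)


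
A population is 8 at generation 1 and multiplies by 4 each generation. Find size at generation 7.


aₙ = a₁·r^(n-1)
= 8×4^6
= 8×4096
= 32768

a_7 = 32768


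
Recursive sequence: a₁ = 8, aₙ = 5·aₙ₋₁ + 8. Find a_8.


Computing step by step:
a_1 = 8
a_2 = 48
a_3 = 248
a_4 = 1248
a_5 = 6248
a_6 = 31248
a_7 = 156248
a_8 = 781248


a_8 = 781248


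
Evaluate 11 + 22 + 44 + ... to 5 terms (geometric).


Sₙ = 11×(2^5 - 1)/(2 - 1)
= 11×(32 - 1)/1
= 11×31/1
= 341

S_5 = 341


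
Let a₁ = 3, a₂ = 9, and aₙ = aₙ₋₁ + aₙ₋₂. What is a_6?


Computing iteratively: 3, 9, 12, 21, 33, 54
a_6 = 54

a_6 = 54


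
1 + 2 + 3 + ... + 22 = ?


n(n+1)/2 = 22×23/2 = 506/2 = 253

Σk = 253


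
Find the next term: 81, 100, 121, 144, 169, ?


Pattern: perfect squares: n²
Terms: 81, 100, 121, 144, 169
Next term = 196

Next term = 196


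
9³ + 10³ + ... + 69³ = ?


Σₖ₌9^69 k³ = [69·70/2]² − [8·9/2]²
= 5832225 − 1296 = 5830929

Σk³ = 5830929


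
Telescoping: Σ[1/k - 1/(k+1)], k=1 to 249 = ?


Telescoping: adjacent terms cancel.
= 1/1 - 1/250
= 1 - 1/250 = 249/250

Sum = 249/250


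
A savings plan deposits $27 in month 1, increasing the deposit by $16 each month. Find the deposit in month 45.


aₙ = a₁ + (n-1)d
= 27 + (45-1)×16
= 27 + 704
= 731

a_45 = 731


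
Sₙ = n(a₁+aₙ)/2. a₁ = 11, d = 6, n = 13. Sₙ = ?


aₙ = 11 + (13-1)×6 = 83
Sₙ = n(a₁+aₙ)/2 = 13×(11+83)/2
= 13×94/2 = 611

S_13 = 611


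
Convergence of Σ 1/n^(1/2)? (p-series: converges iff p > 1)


p-series test: Σ c/n^p converges if p > 1, diverges if p ≤ 1 (constant c > 0 doesn't affect convergence).
p = 1/2
1/2 ≤ 1 → DIVERGES

Diverges (p = 1/2 ≤ 1)


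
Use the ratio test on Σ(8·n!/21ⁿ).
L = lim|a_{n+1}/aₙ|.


aₙ = 8·n!/21^n
a_{n+1}/aₙ = (n+1)!/21^(n+1) × 21^n/n!  (constant 8 cancels)
= (n+1)/21
L = lim(n→∞) (n+1)/21 = ∞
L > 1 → series DIVERGES

Diverges (ratio test: L = ∞ > 1)


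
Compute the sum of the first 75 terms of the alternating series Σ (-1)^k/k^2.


S = -1 + 1/4 - 1/9 + 1/16 - 1/25 + 1/36 - 1/49 + 1/64 ± ...
= -0.8226
(Full series converges to -π²/12 ≈ -0.8225)

S_75 = -0.8226


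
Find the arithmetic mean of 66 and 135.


AM = (66 + 135)/2 = 201/2 = 100.5

AM = 100.5


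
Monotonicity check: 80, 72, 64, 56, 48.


Differences: -8, -8, -8, -8
All differences < 0 → strictly DECREASING

Monotonically decreasing


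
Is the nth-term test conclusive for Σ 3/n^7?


lim(n→∞) 3/n^7 = 0
lim aₙ = 0 → nth-term test is INCONCLUSIVE
(Need other tests; this is actually a convergent p-series with p=7 > 1)

Inconclusive (lim aₙ = 0; need another test)


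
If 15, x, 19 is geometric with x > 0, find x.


GM = √(15×19) = √285 = 16.8819

GM = 16.8819


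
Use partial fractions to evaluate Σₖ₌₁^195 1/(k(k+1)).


1/(k(k+1)) = 1/k - 1/(k+1) (partial fractions)
Telescoping: Σ = 1 - 1/196 = 195/196

Sum = 195/196


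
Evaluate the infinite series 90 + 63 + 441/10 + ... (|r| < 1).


S∞ = a₁/(1-r) = 90/(1 - 7/10)
= 90/(3/10)
= 300

S∞ = 300


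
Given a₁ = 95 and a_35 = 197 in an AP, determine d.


d = (aₙ - a₁)/(n-1)
= (197 - 95)/(35-1)
= 102/34 = 3

d = 3


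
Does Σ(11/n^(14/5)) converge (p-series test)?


p-series test: Σ c/n^p converges if p > 1, diverges if p ≤ 1 (constant c > 0 doesn't affect convergence).
p = 14/5
14/5 > 1 → CONVERGES

Converges (p = 14/5 > 1)


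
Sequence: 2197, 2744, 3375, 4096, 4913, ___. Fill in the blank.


Pattern: perfect cubes: n³
Terms: 2197, 2744, 3375, 4096, 4913
Next term = 5832

Next term = 5832


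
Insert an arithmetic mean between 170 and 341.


AM = (170 + 341)/2 = 511/2 = 255.5

AM = 255.5


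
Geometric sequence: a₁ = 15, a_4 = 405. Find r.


r^(n-1) = aₙ/a₁
r^3 = 405/15 = 27
r = 27^(1/3)
= 3

r = 3


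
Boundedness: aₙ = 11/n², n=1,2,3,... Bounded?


a₁ = 11, a₂ = 11/4, a₃ = 11/9, ...
0 < aₙ ≤ 11 for all n ≥ 1
The sequence IS bounded

Bounded (0 < aₙ ≤ 11)


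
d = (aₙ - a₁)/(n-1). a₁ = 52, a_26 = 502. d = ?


d = (aₙ - a₁)/(n-1)
= (502 - 52)/(26-1)
= 450/25 = 18

d = 18


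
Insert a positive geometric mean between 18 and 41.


GM = √(18×41) = √738 = 27.1662

GM = 27.1662


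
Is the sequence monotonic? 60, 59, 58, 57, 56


Differences: -1, -1, -1, -1
All differences < 0 → strictly DECREASING

Monotonically decreasing


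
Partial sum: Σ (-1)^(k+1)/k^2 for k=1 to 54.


S = 1 - 1/4 + 1/9 - 1/16 + 1/25 - 1/36 + 1/49 - 1/64 ± ...
= 0.8223
(Full series converges to +π²/12 ≈ +0.8225)

S_54 = 0.8223


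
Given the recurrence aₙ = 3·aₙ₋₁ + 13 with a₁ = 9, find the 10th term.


Computing step by step:
a_1 = 9
a_2 = 40
a_3 = 133
a_4 = 412
a_5 = 1249
a_6 = 3760
a_7 = 11293
a_8 = 33892
a_9 = 101689
a_10 = 305080


a_10 = 305080


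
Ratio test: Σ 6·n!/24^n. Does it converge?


aₙ = 6·n!/24^n
a_{n+1}/aₙ = (n+1)!/24^(n+1) × 24^n/n!  (constant 6 cancels)
= (n+1)/24
L = lim(n→∞) (n+1)/24 = ∞
L > 1 → series DIVERGES

Diverges (ratio test: L = ∞ > 1)


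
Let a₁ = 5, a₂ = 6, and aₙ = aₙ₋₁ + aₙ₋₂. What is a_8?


Computing iteratively: 5, 6, 11, 17, 28, 45, 73, 118
a_8 = 118

a_8 = 118


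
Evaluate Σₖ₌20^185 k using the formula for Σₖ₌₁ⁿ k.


Σₖ₌20^185 k = Σₖ₌₁^185 k − Σₖ₌₁^19 k
= 185·186/2 − 19·20/2
= 17205 − 190 = 17015

Σk = 17015


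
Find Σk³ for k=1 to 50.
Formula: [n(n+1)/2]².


n(n+1)/2 = 50×51/2 = 1275
Σk³ = 1275² = 1625625

Σk³ = 1625625


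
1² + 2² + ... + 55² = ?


n = 55
n(n+1)(2n+1)/6 = 55×56×111/6
= 341880/6 = 56980

Σk² = 56980


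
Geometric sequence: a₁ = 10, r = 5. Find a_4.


aₙ = a₁·r^(n-1)
= 10×5^3
= 10×125
= 1250

a_4 = 1250


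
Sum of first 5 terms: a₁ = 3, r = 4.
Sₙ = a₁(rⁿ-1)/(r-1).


Sₙ = 3×(4^5 - 1)/(4 - 1)
= 3×(1024 - 1)/3
= 3×1023/3
= 1023

S_5 = 1023


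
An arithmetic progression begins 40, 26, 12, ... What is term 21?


aₙ = a₁ + (n-1)d
= 40 + (21-1)×-14
= 40 - 280
= -240

a_21 = -240


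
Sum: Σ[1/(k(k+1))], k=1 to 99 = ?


1/(k(k+1)) = 1/k - 1/(k+1) (partial fractions)
Telescoping: Σ = 1 - 1/100 = 99/100

Sum = 99/100


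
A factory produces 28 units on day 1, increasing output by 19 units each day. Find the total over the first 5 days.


aₙ = 28 + (5-1)×19 = 104
Sₙ = n(a₁+aₙ)/2 = 5×(28+104)/2
= 5×132/2 = 330

S_5 = 330


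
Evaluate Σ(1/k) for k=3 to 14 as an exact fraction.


Σₖ₌3^14 1/k = 1/3 + 1/4 + 1/5 + ... + 1/14
= 631193/360360
≈ 1.7516

Sum = 631193/360360 ≈ 1.7516


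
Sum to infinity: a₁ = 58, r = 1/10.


S∞ = a₁/(1-r) = 58/(1 - 1/10)
= 58/(9/10)
= 580/9

S∞ = 580/9


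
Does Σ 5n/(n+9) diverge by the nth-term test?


lim(n→∞) 5n/(n+9) = 5/1 = 5  (divide numerator and denominator by n)
lim aₙ = 5 ≠ 0 → series DIVERGES

Diverges (lim aₙ = 5 ≠ 0)


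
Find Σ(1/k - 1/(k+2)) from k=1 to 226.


Telescoping with gap 2: two head and two tail terms survive.
= (1 + 1/2) - (1/227 + 1/228)
= 3/2 - 1/227 - 1/228 = 77179/51756

Sum = 77179/51756


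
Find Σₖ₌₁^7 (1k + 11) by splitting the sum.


Σ(1k+11) = 1·Σk + 11·n
= 1·28 + 11·7
= 28 + 77 = 105

Σ = 105


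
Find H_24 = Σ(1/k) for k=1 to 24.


H_24 = 1/1 + 1/2 + 1/3 + ... + 1/24
= 1347822955/356948592
≈ 3.776

H_24 = 1347822955/356948592 ≈ 3.776


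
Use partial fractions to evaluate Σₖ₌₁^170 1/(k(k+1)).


1/(k(k+1)) = 1/k - 1/(k+1) (partial fractions)
Telescoping: Σ = 1 - 1/171 = 170/171

Sum = 170/171


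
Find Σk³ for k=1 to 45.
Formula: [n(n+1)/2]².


n(n+1)/2 = 45×46/2 = 1035
Σk³ = 1035² = 1071225

Σk³ = 1071225


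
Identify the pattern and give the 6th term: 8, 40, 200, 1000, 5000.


Pattern: geometric (r=5)
Terms: 8, 40, 200, 1000, 5000
Next term = 25000

Next term = 25000


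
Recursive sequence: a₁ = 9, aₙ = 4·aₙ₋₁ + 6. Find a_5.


Computing step by step:
a_1 = 9
a_2 = 42
a_3 = 174
a_4 = 702
a_5 = 2814


a_5 = 2814


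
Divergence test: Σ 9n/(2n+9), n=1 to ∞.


lim(n→∞) 9n/(2n+9) = 9/2 = 9/2  (divide numerator and denominator by n)
lim aₙ = 9/2 ≠ 0 → series DIVERGES

Diverges (lim aₙ = 9/2 ≠ 0)


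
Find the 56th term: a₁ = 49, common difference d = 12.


aₙ = a₁ + (n-1)d
= 49 + (56-1)×12
= 49 + 660
= 709

a_56 = 709


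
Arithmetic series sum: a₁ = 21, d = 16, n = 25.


aₙ = 21 + (25-1)×16 = 405
Sₙ = n(a₁+aₙ)/2 = 25×(21+405)/2
= 25×426/2 = 5325

S_25 = 5325


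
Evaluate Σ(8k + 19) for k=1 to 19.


Σ(8k+19) = 8·Σk + 19·n
= 8·190 + 19·19
= 1520 + 361 = 1881

Σ = 1881


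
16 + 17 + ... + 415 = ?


Σₖ₌16^415 k = Σₖ₌₁^415 k − Σₖ₌₁^15 k
= 415·416/2 − 15·16/2
= 86320 − 120 = 86200

Σk = 86200


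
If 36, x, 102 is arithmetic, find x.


AM = (36 + 102)/2 = 138/2 = 69

AM = 69


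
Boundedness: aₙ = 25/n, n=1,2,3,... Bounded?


a₁ = 25, a₂ = 25/2, a₃ = 25/3, ...
0 < aₙ ≤ 25 for all n ≥ 1
Lower bound: 0, Upper bound: 25
The sequence IS bounded

Bounded (0 < aₙ ≤ 25)


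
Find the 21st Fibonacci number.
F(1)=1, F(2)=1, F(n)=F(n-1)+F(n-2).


Fibonacci sequence: 1, 1, 2, 3, 5, 8, 13, 21, 34, 55, 89, ...
F(21) = 10946

F(21) = 10946


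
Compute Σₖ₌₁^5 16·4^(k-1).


Sₙ = 16×(4^5 - 1)/(4 - 1)
= 16×(1024 - 1)/3
= 16×1023/3
= 5456

S_5 = 5456


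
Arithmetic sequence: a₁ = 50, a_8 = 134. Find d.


d = (aₙ - a₁)/(n-1)
= (134 - 50)/(8-1)
= 84/7 = 12

d = 12


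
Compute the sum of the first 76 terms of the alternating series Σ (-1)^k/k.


S = -1 + 1/2 - 1/3 + 1/4 - 1/5 + 1/6 - 1/7 + 1/8 ± ...
= -0.6866
(Full series converges to -ln(2) ≈ -0.6931)

S_76 = -0.6866


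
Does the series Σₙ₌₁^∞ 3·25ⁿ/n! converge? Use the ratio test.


aₙ = 3·25^n/n!
a_{n+1}/aₙ = 25^(n+1)/(n+1)! × n!/25^n  (constant 3 cancels)
= 25/(n+1)
L = lim(n→∞) 25/(n+1) = 0
L < 1 → series CONVERGES

Converges (ratio test: L = 0 < 1)


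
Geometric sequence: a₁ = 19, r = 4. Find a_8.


aₙ = a₁·r^(n-1)
= 19×4^7
= 19×16384
= 311296

a_8 = 311296


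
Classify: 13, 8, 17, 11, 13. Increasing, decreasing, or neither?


Differences: -5, 9, -6, 2
Difference at position 2 is +9 (> 0) but position 1 is -5 (< 0) — sequence both rises and falls
→ NOT monotonic

Not monotonic


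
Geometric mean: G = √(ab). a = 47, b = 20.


GM = √(47×20) = √940 = 30.6594

GM = 30.6594


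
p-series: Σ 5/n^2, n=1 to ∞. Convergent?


p-series test: Σ c/n^p converges if p > 1, diverges if p ≤ 1 (constant c > 0 doesn't affect convergence).
p = 2
2 > 1 → CONVERGES

Converges (p = 2 > 1)


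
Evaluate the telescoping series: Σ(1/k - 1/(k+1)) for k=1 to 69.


Telescoping: adjacent terms cancel.
= 1/1 - 1/70
= 1 - 1/70 = 69/70

Sum = 69/70


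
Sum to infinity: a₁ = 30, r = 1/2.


S∞ = a₁/(1-r) = 30/(1 - 1/2)
= 30/(1/2)
= 60

S∞ = 60


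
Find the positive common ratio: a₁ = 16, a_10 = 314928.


r^(n-1) = aₙ/a₁
r^9 = 314928/16 = 19683
r = 19683^(1/9)
= 3

r = 3


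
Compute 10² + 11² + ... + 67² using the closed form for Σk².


Σₖ₌10^67 k² = Σₖ₌₁^67 k² − Σₖ₌₁^9 k²
= 67·68·135/6 − 9·10·19/6
= 102510 − 285 = 102225

Σk² = 102225


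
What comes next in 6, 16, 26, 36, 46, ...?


Pattern: arithmetic (d=10)
Terms: 6, 16, 26, 36, 46
Next term = 56

Next term = 56


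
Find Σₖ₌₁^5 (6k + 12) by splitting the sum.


Σ(6k+12) = 6·Σk + 12·n
= 6·15 + 12·5
= 90 + 60 = 150

Σ = 150


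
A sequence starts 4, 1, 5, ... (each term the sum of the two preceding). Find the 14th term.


Computing iteratively: 4, 1, 5, 6, 11, 17, 28, 45, 73, 118, 191, 309, ...
a_14 = 809

a_14 = 809


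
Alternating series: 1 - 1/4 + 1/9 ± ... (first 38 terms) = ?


S = 1 - 1/4 + 1/9 - 1/16 + 1/25 - 1/36 + 1/49 - 1/64 ± ...
= 0.8221
(Full series converges to +π²/12 ≈ +0.8225)

S_38 = 0.8221


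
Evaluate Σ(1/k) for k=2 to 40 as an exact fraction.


Σₖ₌2^40 1/k = 1/2 + 1/3 + 1/4 + ... + 1/40
= 1592457339642613/485721041551200
≈ 3.2785

Sum = 1592457339642613/485721041551200 ≈ 3.2785


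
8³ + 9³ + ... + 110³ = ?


Σₖ₌8^110 k³ = [110·111/2]² − [7·8/2]²
= 37271025 − 784 = 37270241

Σk³ = 37270241


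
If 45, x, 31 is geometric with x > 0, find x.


GM = √(45×31) = √1395 = 37.3497

GM = 37.3497


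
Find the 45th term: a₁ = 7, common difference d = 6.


aₙ = a₁ + (n-1)d
= 7 + (45-1)×6
= 7 + 264
= 271

a_45 = 271


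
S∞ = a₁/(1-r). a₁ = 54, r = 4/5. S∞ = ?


S∞ = a₁/(1-r) = 54/(1 - 4/5)
= 54/(1/5)
= 270

S∞ = 270


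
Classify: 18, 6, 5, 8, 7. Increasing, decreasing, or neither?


Differences: -12, -1, 3, -1
Difference at position 3 is +3 (> 0) but position 1 is -12 (< 0) — sequence both rises and falls
→ NOT monotonic

Not monotonic


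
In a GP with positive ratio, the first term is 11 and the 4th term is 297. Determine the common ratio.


r^(n-1) = aₙ/a₁
r^3 = 297/11 = 27
r = 27^(1/3)
= 3

r = 3


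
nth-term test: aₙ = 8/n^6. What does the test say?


lim(n→∞) 8/n^6 = 0
lim aₙ = 0 → nth-term test is INCONCLUSIVE
(Need other tests; this is actually a convergent p-series with p=6 > 1)

Inconclusive (lim aₙ = 0; need another test)


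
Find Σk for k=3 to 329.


Σₖ₌3^329 k = Σₖ₌₁^329 k − Σₖ₌₁^2 k
= 329·330/2 − 2·3/2
= 54285 − 3 = 54282

Σk = 54282


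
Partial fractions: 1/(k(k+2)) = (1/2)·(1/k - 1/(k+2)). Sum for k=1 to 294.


1/(k(k+2)) = (1/2)·(1/k - 1/(k+2)) (partial fractions)
Telescoping: Σ = (1/2)·(1 + 1/2 - 1/295 - 1/296) = 130389/174640

Sum = 130389/174640


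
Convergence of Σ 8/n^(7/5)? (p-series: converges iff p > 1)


p-series test: Σ c/n^p converges if p > 1, diverges if p ≤ 1 (constant c > 0 doesn't affect convergence).
p = 7/5
7/5 > 1 → CONVERGES

Converges (p = 7/5 > 1)


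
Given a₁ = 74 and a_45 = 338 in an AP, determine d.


d = (aₙ - a₁)/(n-1)
= (338 - 74)/(45-1)
= 264/44 = 6

d = 6


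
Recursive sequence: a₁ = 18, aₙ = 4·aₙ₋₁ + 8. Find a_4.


Computing step by step:
a_1 = 18
a_2 = 80
a_3 = 328
a_4 = 1320


a_4 = 1320


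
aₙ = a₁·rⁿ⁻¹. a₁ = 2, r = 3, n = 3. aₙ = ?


aₙ = a₁·r^(n-1)
= 2×3^2
= 2×9
= 18

a_3 = 18


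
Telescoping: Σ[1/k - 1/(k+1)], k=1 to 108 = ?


Telescoping: adjacent terms cancel.
= 1/1 - 1/109
= 1 - 1/109 = 108/109

Sum = 108/109


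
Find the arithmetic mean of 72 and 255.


AM = (72 + 255)/2 = 327/2 = 163.5

AM = 163.5


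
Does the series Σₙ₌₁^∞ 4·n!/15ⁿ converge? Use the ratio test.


aₙ = 4·n!/15^n
a_{n+1}/aₙ = (n+1)!/15^(n+1) × 15^n/n!  (constant 4 cancels)
= (n+1)/15
L = lim(n→∞) (n+1)/15 = ∞
L > 1 → series DIVERGES

Diverges (ratio test: L = ∞ > 1)


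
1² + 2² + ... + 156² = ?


n = 156
n(n+1)(2n+1)/6 = 156×157×313/6
= 7665996/6 = 1277666

Σk² = 1277666


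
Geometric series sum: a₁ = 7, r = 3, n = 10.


Sₙ = 7×(3^10 - 1)/(3 - 1)
= 7×(59049 - 1)/2
= 7×59048/2
= 206668

S_10 = 206668


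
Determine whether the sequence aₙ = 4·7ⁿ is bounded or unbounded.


aₙ = 4·7ⁿ → as n→∞, aₙ→∞ (since base 7 > 1)
No finite upper bound exists
The sequence is UNBOUNDED

Unbounded (aₙ → ∞ as n → ∞)


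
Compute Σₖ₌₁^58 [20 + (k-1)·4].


aₙ = 20 + (58-1)×4 = 248
Sₙ = n(a₁+aₙ)/2 = 58×(20+248)/2
= 58×268/2 = 7772

S_58 = 7772


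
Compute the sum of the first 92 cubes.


n(n+1)/2 = 92×93/2 = 4278
Σk³ = 4278² = 18301284

Σk³ = 18301284


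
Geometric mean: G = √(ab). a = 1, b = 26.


GM = √(1×26) = √26 = 5.099

GM = 5.099


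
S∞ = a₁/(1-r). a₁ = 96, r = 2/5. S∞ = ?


S∞ = a₁/(1-r) = 96/(1 - 2/5)
= 96/(3/5)
= 160

S∞ = 160


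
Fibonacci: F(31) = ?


Fibonacci sequence: 1, 1, 2, 3, 5, 8, 13, 21, 34, 55, 89, ...
F(31) = 1346269

F(31) = 1346269


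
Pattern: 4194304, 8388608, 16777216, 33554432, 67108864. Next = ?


Pattern: powers of 2: 2ⁿ
Terms: 4194304, 8388608, 16777216, 33554432, 67108864
Next term = 134217728

Next term = 134217728


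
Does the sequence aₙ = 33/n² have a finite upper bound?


a₁ = 33, a₂ = 33/4, a₃ = 33/9, ...
0 < aₙ ≤ 33 for all n ≥ 1
The sequence IS bounded

Bounded (0 < aₙ ≤ 33)


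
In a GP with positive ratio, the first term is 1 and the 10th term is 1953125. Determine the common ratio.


r^(n-1) = aₙ/a₁
r^9 = 1953125/1 = 1953125
r = 1953125^(1/9)
= 5

r = 5


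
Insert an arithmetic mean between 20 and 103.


AM = (20 + 103)/2 = 123/2 = 61.5

AM = 61.5


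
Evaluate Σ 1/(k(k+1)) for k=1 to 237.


1/(k(k+1)) = 1/k - 1/(k+1) (partial fractions)
Telescoping: Σ = 1 - 1/238 = 237/238

Sum = 237/238


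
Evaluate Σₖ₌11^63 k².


Σₖ₌11^63 k² = Σₖ₌₁^63 k² − Σₖ₌₁^10 k²
= 63·64·127/6 − 10·11·21/6
= 85344 − 385 = 84959

Σk² = 84959


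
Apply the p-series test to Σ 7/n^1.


p-series test: Σ c/n^p converges if p > 1, diverges if p ≤ 1 (constant c > 0 doesn't affect convergence).
p = 1
1 ≤ 1 → DIVERGES

Diverges (p = 1 ≤ 1)


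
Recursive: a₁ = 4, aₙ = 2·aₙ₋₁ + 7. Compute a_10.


Computing step by step:
a_1 = 4
a_2 = 15
a_3 = 37
a_4 = 81
a_5 = 169
a_6 = 345
a_7 = 697
a_8 = 1401
a_9 = 2809
a_10 = 5625


a_10 = 5625


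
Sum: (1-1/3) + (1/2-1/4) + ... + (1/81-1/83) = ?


Telescoping with gap 2: two head and two tail terms survive.
= (1 + 1/2) - (1/82 + 1/83)
= 3/2 - 1/82 - 1/83 = 5022/3403

Sum = 5022/3403


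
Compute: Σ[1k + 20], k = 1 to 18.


Σ(1k+20) = 1·Σk + 20·n
= 1·171 + 20·18
= 171 + 360 = 531

Σ = 531


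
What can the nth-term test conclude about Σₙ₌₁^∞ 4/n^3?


lim(n→∞) 4/n^3 = 0
lim aₙ = 0 → nth-term test is INCONCLUSIVE
(Need other tests; this is actually a convergent p-series with p=3 > 1)

Inconclusive (lim aₙ = 0; need another test)


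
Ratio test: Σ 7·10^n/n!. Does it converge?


aₙ = 7·10^n/n!
a_{n+1}/aₙ = 10^(n+1)/(n+1)! × n!/10^n  (constant 7 cancels)
= 10/(n+1)
L = lim(n→∞) 10/(n+1) = 0
L < 1 → series CONVERGES

Converges (ratio test: L = 0 < 1)


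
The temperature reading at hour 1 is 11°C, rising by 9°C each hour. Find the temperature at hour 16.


aₙ = a₁ + (n-1)d
= 11 + (16-1)×9
= 11 + 135
= 146

a_16 = 146


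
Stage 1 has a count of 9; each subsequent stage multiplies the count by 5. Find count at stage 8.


aₙ = a₁·r^(n-1)
= 9×5^7
= 9×78125
= 703125

a_8 = 703125


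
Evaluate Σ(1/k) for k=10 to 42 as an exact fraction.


Σₖ₌10^42 1/k = 1/10 + 1/11 + 1/12 + ... + 1/42
= 29827525245202793/19914562703599200
≈ 1.4978

Sum = 29827525245202793/19914562703599200 ≈ 1.4978


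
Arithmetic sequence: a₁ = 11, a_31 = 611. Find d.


d = (aₙ - a₁)/(n-1)
= (611 - 11)/(31-1)
= 600/30 = 20

d = 20


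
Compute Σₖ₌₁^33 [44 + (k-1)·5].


aₙ = 44 + (33-1)×5 = 204
Sₙ = n(a₁+aₙ)/2 = 33×(44+204)/2
= 33×248/2 = 4092

S_33 = 4092


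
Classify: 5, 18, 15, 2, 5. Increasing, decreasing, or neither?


Differences: 13, -3, -13, 3
Difference at position 1 is +13 (> 0) but position 2 is -3 (< 0) — sequence both rises and falls
→ NOT monotonic

Not monotonic


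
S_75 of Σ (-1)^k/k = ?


S = -1 + 1/2 - 1/3 + 1/4 - 1/5 + 1/6 - 1/7 + 1/8 ± ...
= -0.6998
(Full series converges to -ln(2) ≈ -0.6931)

S_75 = -0.6998


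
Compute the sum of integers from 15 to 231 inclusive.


Σₖ₌15^231 k = Σₖ₌₁^231 k − Σₖ₌₁^14 k
= 231·232/2 − 14·15/2
= 26796 − 105 = 26691

Σk = 26691


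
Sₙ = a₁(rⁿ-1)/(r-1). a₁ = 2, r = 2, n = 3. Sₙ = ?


Sₙ = 2×(2^3 - 1)/(2 - 1)
= 2×(8 - 1)/1
= 2×7/1
= 14

S_3 = 14


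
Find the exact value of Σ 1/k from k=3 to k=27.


Σₖ₌3^27 1/k = 1/3 + 1/4 + 1/5 + ... + 1/27
= 192066102203/80313433200
≈ 2.3915

Sum = 192066102203/80313433200 ≈ 2.3915


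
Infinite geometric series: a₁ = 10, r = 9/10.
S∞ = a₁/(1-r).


S∞ = a₁/(1-r) = 10/(1 - 9/10)
= 10/(1/10)
= 100

S∞ = 100


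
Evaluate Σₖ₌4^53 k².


Σₖ₌4^53 k² = Σₖ₌₁^53 k² − Σₖ₌₁^3 k²
= 53·54·107/6 − 3·4·7/6
= 51039 − 14 = 51025

Σk² = 51025


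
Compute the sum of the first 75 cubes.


n(n+1)/2 = 75×76/2 = 2850
Σk³ = 2850² = 8122500

Σk³ = 8122500


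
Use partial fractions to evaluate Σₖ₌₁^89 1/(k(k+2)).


1/(k(k+2)) = (1/2)·(1/k - 1/(k+2)) (partial fractions)
Telescoping: Σ = (1/2)·(1 + 1/2 - 1/90 - 1/91) = 3026/4095

Sum = 3026/4095


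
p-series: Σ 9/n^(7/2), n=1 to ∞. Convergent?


p-series test: Σ c/n^p converges if p > 1, diverges if p ≤ 1 (constant c > 0 doesn't affect convergence).
p = 7/2
7/2 > 1 → CONVERGES

Converges (p = 7/2 > 1)


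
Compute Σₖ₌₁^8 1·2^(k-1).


Sₙ = 1×(2^8 - 1)/(2 - 1)
= 1×(256 - 1)/1
= 1×255/1
= 255

S_8 = 255


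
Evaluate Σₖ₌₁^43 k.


n(n+1)/2 = 43×44/2 = 1892/2 = 946

Σk = 946


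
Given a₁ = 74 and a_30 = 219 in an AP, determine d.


d = (aₙ - a₁)/(n-1)
= (219 - 74)/(30-1)
= 145/29 = 5

d = 5


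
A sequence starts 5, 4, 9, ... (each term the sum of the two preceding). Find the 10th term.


Computing iteratively: 5, 4, 9, 13, 22, 35, 57, 92, 149, 241
a_10 = 241

a_10 = 241


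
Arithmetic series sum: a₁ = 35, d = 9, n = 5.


aₙ = 35 + (5-1)×9 = 71
Sₙ = n(a₁+aₙ)/2 = 5×(35+71)/2
= 5×106/2 = 265

S_5 = 265


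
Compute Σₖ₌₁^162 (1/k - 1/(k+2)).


Telescoping with gap 2: two head and two tail terms survive.
= (1 + 1/2) - (1/163 + 1/164)
= 3/2 - 1/163 - 1/164 = 39771/26732

Sum = 39771/26732


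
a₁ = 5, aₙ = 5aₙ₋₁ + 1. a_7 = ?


Computing step by step:
a_1 = 5
a_2 = 26
a_3 = 131
a_4 = 656
a_5 = 3281
a_6 = 16406
a_7 = 82031


a_7 = 82031


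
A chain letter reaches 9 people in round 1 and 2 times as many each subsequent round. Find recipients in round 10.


aₙ = a₁·r^(n-1)
= 9×2^9
= 9×512
= 4608

a_10 = 4608


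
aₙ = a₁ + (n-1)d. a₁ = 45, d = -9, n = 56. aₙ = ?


aₙ = a₁ + (n-1)d
= 45 + (56-1)×-9
= 45 - 495
= -450

a_56 = -450


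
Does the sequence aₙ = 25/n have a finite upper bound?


a₁ = 25, a₂ = 25/2, a₃ = 25/3, ...
0 < aₙ ≤ 25 for all n ≥ 1
Lower bound: 0, Upper bound: 25
The sequence IS bounded

Bounded (0 < aₙ ≤ 25)


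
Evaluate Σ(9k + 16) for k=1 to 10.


Σ(9k+16) = 9·Σk + 16·n
= 9·55 + 16·10
= 495 + 160 = 655

Σ = 655


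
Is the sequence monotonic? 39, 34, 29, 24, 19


Differences: -5, -5, -5, -5
All differences < 0 → strictly DECREASING

Monotonically decreasing


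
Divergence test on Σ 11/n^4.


lim(n→∞) 11/n^4 = 0
lim aₙ = 0 → nth-term test is INCONCLUSIVE
(Need other tests; this is actually a convergent p-series with p=4 > 1)

Inconclusive (lim aₙ = 0; need another test)


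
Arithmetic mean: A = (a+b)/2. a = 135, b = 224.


AM = (135 + 224)/2 = 359/2 = 179.5

AM = 179.5


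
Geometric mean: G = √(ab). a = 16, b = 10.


GM = √(16×10) = √160 = 12.6491

GM = 12.6491


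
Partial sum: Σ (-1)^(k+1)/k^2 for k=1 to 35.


S = 1 - 1/4 + 1/9 - 1/16 + 1/25 - 1/36 + 1/49 - 1/64 ± ...
= 0.8229
(Full series converges to +π²/12 ≈ +0.8225)

S_35 = 0.8229


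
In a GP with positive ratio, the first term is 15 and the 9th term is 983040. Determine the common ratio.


r^(n-1) = aₙ/a₁
r^8 = 983040/15 = 65536
r = 65536^(1/8)
= ±4; taking r > 0 gives r = 4

r = 4


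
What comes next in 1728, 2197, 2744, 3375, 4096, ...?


Pattern: perfect cubes: n³
Terms: 1728, 2197, 2744, 3375, 4096
Next term = 4913

Next term = 4913


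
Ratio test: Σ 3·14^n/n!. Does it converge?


aₙ = 3·14^n/n!
a_{n+1}/aₙ = 14^(n+1)/(n+1)! × n!/14^n  (constant 3 cancels)
= 14/(n+1)
L = lim(n→∞) 14/(n+1) = 0
L < 1 → series CONVERGES

Converges (ratio test: L = 0 < 1)


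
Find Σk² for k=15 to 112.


Σₖ₌15^112 k² = Σₖ₌₁^112 k² − Σₖ₌₁^14 k²
= 112·113·225/6 − 14·15·29/6
= 474600 − 1015 = 473585

Σk² = 473585


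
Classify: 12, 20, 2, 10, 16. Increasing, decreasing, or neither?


Differences: 8, -18, 8, 6
Difference at position 1 is +8 (> 0) but position 2 is -18 (< 0) — sequence both rises and falls
→ NOT monotonic

Not monotonic


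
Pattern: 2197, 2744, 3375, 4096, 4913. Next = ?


Pattern: perfect cubes: n³
Terms: 2197, 2744, 3375, 4096, 4913
Next term = 5832

Next term = 5832


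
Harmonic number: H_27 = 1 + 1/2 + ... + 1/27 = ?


H_27 = 1/1 + 1/2 + 1/3 + ... + 1/27
= 312536252003/80313433200
≈ 3.8915

H_27 = 312536252003/80313433200 ≈ 3.8915


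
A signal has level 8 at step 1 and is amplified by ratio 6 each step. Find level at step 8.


aₙ = a₁·r^(n-1)
= 8×6^7
= 8×279936
= 2239488

a_8 = 2239488


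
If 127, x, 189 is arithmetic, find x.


AM = (127 + 189)/2 = 316/2 = 158

AM = 158


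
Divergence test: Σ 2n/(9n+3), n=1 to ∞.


lim(n→∞) 2n/(9n+3) = 2/9 = 2/9  (divide numerator and denominator by n)
lim aₙ = 2/9 ≠ 0 → series DIVERGES

Diverges (lim aₙ = 2/9 ≠ 0)


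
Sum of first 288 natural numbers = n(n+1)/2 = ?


n(n+1)/2 = 288×289/2 = 83232/2 = 41616

Σk = 41616


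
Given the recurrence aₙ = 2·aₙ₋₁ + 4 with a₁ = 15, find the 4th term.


Computing step by step:
a_1 = 15
a_2 = 34
a_3 = 72
a_4 = 148


a_4 = 148


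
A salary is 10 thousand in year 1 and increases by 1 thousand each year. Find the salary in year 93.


aₙ = a₁ + (n-1)d
= 10 + (93-1)×1
= 10 + 92
= 102

a_93 = 102


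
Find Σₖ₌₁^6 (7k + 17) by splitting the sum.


Σ(7k+17) = 7·Σk + 17·n
= 7·21 + 17·6
= 147 + 102 = 249

Σ = 249


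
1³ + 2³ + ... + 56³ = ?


n(n+1)/2 = 56×57/2 = 1596
Σk³ = 1596² = 2547216

Σk³ = 2547216


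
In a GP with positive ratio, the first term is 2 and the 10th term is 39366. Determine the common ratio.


r^(n-1) = aₙ/a₁
r^9 = 39366/2 = 19683
r = 19683^(1/9)
= 3

r = 3


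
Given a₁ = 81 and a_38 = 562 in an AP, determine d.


d = (aₙ - a₁)/(n-1)
= (562 - 81)/(38-1)
= 481/37 = 13

d = 13


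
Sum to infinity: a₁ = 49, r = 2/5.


S∞ = a₁/(1-r) = 49/(1 - 2/5)
= 49/(3/5)
= 245/3

S∞ = 245/3


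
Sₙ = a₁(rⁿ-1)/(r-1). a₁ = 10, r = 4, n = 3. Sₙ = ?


Sₙ = 10×(4^3 - 1)/(4 - 1)
= 10×(64 - 1)/3
= 10×63/3
= 210

S_3 = 210


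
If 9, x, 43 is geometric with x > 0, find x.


GM = √(9×43) = √387 = 19.6723

GM = 19.6723


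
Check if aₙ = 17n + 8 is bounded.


aₙ = 17n + 8 → as n→∞, aₙ→∞
No finite upper bound exists
The sequence is UNBOUNDED

Unbounded (aₙ → ∞ as n → ∞)


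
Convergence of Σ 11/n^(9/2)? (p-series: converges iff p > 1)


p-series test: Σ c/n^p converges if p > 1, diverges if p ≤ 1 (constant c > 0 doesn't affect convergence).
p = 9/2
9/2 > 1 → CONVERGES

Converges (p = 9/2 > 1)


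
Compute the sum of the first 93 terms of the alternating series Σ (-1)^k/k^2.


S = -1 + 1/4 - 1/9 + 1/16 - 1/25 + 1/36 - 1/49 + 1/64 ± ...
= -0.8225
(Full series converges to -π²/12 ≈ -0.8225)

S_93 = -0.8225


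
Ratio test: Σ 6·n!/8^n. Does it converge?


aₙ = 6·n!/8^n
a_{n+1}/aₙ = (n+1)!/8^(n+1) × 8^n/n!  (constant 6 cancels)
= (n+1)/8
L = lim(n→∞) (n+1)/8 = ∞
L > 1 → series DIVERGES

Diverges (ratio test: L = ∞ > 1)


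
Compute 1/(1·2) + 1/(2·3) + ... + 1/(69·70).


1/(k(k+1)) = 1/k - 1/(k+1) (partial fractions)
Telescoping: Σ = 1 - 1/70 = 69/70

Sum = 69/70


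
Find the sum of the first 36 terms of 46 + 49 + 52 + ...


aₙ = 46 + (36-1)×3 = 151
Sₙ = n(a₁+aₙ)/2 = 36×(46+151)/2
= 36×197/2 = 3546

S_36 = 3546


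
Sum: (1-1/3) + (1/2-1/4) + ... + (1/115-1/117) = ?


Telescoping with gap 2: two head and two tail terms survive.
= (1 + 1/2) - (1/116 + 1/117)
= 3/2 - 1/116 - 1/117 = 20125/13572

Sum = 20125/13572


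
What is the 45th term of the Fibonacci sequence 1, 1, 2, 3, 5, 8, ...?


Fibonacci sequence: 1, 1, 2, 3, 5, 8, 13, 21, 34, 55, 89, ...
F(45) = 1134903170

F(45) = 1134903170


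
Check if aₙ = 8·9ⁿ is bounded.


aₙ = 8·9ⁿ → as n→∞, aₙ→∞ (since base 9 > 1)
No finite upper bound exists
The sequence is UNBOUNDED

Unbounded (aₙ → ∞ as n → ∞)


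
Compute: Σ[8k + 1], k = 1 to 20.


Σ(8k+1) = 8·Σk + 1·n
= 8·210 + 1·20
= 1680 + 20 = 1700

Σ = 1700


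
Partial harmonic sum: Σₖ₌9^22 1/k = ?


Σₖ₌9^22 1/k = 1/9 + 1/10 + 1/11 + ... + 1/22
= 25166327/25865840
≈ 0.973

Sum = 25166327/25865840 ≈ 0.973


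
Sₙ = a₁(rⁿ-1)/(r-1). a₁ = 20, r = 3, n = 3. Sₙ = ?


Sₙ = 20×(3^3 - 1)/(3 - 1)
= 20×(27 - 1)/2
= 20×26/2
= 260

S_3 = 260


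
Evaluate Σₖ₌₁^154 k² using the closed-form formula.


n = 154
n(n+1)(2n+1)/6 = 154×155×309/6
= 7375830/6 = 1229305

Σk² = 1229305


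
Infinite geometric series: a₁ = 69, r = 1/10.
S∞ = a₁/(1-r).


S∞ = a₁/(1-r) = 69/(1 - 1/10)
= 69/(9/10)
= 230/3

S∞ = 230/3


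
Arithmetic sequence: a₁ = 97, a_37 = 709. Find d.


d = (aₙ - a₁)/(n-1)
= (709 - 97)/(37-1)
= 612/36 = 17

d = 17


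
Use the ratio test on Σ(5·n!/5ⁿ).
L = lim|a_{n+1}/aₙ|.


aₙ = 5·n!/5^n
a_{n+1}/aₙ = (n+1)!/5^(n+1) × 5^n/n!  (constant 5 cancels)
= (n+1)/5
L = lim(n→∞) (n+1)/5 = ∞
L > 1 → series DIVERGES

Diverges (ratio test: L = ∞ > 1)


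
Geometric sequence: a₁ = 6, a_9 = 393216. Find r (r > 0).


r^(n-1) = aₙ/a₁
r^8 = 393216/6 = 65536
r = 65536^(1/8)
= ±4; taking r > 0 gives r = 4

r = 4


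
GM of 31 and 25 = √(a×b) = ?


GM = √(31×25) = √775 = 27.8388

GM = 27.8388


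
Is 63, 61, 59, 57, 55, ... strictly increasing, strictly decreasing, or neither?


Differences: -2, -2, -2, -2
All differences < 0 → strictly DECREASING

Monotonically decreasing


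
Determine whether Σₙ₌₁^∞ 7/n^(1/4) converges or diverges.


p-series test: Σ c/n^p converges if p > 1, diverges if p ≤ 1 (constant c > 0 doesn't affect convergence).
p = 1/4
1/4 ≤ 1 → DIVERGES

Diverges (p = 1/4 ≤ 1)


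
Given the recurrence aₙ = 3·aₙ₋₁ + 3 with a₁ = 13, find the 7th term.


Computing step by step:
a_1 = 13
a_2 = 42
a_3 = 129
a_4 = 390
a_5 = 1173
a_6 = 3522
a_7 = 10569


a_7 = 10569


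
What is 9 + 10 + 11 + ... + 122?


Σₖ₌9^122 k = Σₖ₌₁^122 k − Σₖ₌₁^8 k
= 122·123/2 − 8·9/2
= 7503 − 36 = 7467

Σk = 7467


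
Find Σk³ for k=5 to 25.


Σₖ₌5^25 k³ = [25·26/2]² − [4·5/2]²
= 105625 − 100 = 105525

Σk³ = 105525


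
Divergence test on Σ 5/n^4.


lim(n→∞) 5/n^4 = 0
lim aₙ = 0 → nth-term test is INCONCLUSIVE
(Need other tests; this is actually a convergent p-series with p=4 > 1)

Inconclusive (lim aₙ = 0; need another test)


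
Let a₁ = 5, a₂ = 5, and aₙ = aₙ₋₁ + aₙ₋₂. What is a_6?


Computing iteratively: 5, 5, 10, 15, 25, 40
a_6 = 40

a_6 = 40


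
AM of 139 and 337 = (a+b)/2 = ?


AM = (139 + 337)/2 = 476/2 = 238

AM = 238


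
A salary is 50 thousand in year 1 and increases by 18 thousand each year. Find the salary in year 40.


aₙ = a₁ + (n-1)d
= 50 + (40-1)×18
= 50 + 702
= 752

a_40 = 752


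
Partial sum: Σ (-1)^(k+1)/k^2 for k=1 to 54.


S = 1 - 1/4 + 1/9 - 1/16 + 1/25 - 1/36 + 1/49 - 1/64 ± ...
= 0.8223
(Full series converges to +π²/12 ≈ +0.8225)

S_54 = 0.8223


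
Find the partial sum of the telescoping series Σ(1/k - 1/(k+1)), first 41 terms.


Telescoping: adjacent terms cancel.
= 1/1 - 1/42
= 1 - 1/42 = 41/42

Sum = 41/42


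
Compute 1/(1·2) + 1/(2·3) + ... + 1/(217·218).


1/(k(k+1)) = 1/k - 1/(k+1) (partial fractions)
Telescoping: Σ = 1 - 1/218 = 217/218

Sum = 217/218


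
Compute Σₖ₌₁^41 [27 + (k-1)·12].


aₙ = 27 + (41-1)×12 = 507
Sₙ = n(a₁+aₙ)/2 = 41×(27+507)/2
= 41×534/2 = 10947

S_41 = 10947


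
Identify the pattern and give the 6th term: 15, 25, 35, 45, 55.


Pattern: arithmetic (d=10)
Terms: 15, 25, 35, 45, 55
Next term = 65

Next term = 65


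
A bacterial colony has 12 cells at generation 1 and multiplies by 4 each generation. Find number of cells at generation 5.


aₙ = a₁·r^(n-1)
= 12×4^4
= 12×256
= 3072

a_5 = 3072


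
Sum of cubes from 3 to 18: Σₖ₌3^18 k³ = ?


Σₖ₌3^18 k³ = [18·19/2]² − [2·3/2]²
= 29241 − 9 = 29232

Σk³ = 29232


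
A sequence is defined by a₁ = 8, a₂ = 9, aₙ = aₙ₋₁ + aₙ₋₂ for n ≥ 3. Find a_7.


Computing iteratively: 8, 9, 17, 26, 43, 69, 112
a_7 = 112

a_7 = 112


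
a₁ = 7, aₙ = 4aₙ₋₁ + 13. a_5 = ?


Computing step by step:
a_1 = 7
a_2 = 41
a_3 = 177
a_4 = 721
a_5 = 2897


a_5 = 2897


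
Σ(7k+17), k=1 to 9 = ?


Σ(7k+17) = 7·Σk + 17·n
= 7·45 + 17·9
= 315 + 153 = 468

Σ = 468


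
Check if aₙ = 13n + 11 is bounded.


aₙ = 13n + 11 → as n→∞, aₙ→∞
No finite upper bound exists
The sequence is UNBOUNDED

Unbounded (aₙ → ∞ as n → ∞)


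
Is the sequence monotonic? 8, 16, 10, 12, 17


Differences: 8, -6, 2, 5
Difference at position 1 is +8 (> 0) but position 2 is -6 (< 0) — sequence both rises and falls
→ NOT monotonic

Not monotonic


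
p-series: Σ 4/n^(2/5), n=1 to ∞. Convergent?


p-series test: Σ c/n^p converges if p > 1, diverges if p ≤ 1 (constant c > 0 doesn't affect convergence).
p = 2/5
2/5 ≤ 1 → DIVERGES

Diverges (p = 2/5 ≤ 1)


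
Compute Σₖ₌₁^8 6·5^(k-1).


Sₙ = 6×(5^8 - 1)/(5 - 1)
= 6×(390625 - 1)/4
= 6×390624/4
= 585936

S_8 = 585936


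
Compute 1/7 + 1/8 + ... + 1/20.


Σₖ₌7^20 1/k = 1/7 + 1/8 + 1/9 + ... + 1/20
= 89061751/77597520
≈ 1.1477

Sum = 89061751/77597520 ≈ 1.1477


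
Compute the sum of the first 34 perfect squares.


n = 34
n(n+1)(2n+1)/6 = 34×35×69/6
= 82110/6 = 13685

Σk² = 13685


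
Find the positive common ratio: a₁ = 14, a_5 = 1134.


r^(n-1) = aₙ/a₁
r^4 = 1134/14 = 81
r = 81^(1/4)
= ±3; taking r > 0 gives r = 3

r = 3


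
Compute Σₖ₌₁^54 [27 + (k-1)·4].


aₙ = 27 + (54-1)×4 = 239
Sₙ = n(a₁+aₙ)/2 = 54×(27+239)/2
= 54×266/2 = 7182

S_54 = 7182


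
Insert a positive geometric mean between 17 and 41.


GM = √(17×41) = √697 = 26.4008

GM = 26.4008


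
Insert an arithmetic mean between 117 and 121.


AM = (117 + 121)/2 = 238/2 = 119

AM = 119


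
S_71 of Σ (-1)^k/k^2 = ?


S = -1 + 1/4 - 1/9 + 1/16 - 1/25 + 1/36 - 1/49 + 1/64 ± ...
= -0.8226
(Full series converges to -π²/12 ≈ -0.8225)

S_71 = -0.8226


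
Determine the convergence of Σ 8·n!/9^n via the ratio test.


aₙ = 8·n!/9^n
a_{n+1}/aₙ = (n+1)!/9^(n+1) × 9^n/n!  (constant 8 cancels)
= (n+1)/9
L = lim(n→∞) (n+1)/9 = ∞
L > 1 → series DIVERGES

Diverges (ratio test: L = ∞ > 1)


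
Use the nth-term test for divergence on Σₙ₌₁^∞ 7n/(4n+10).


lim(n→∞) 7n/(4n+10) = 7/4 = 7/4  (divide numerator and denominator by n)
lim aₙ = 7/4 ≠ 0 → series DIVERGES

Diverges (lim aₙ = 7/4 ≠ 0)


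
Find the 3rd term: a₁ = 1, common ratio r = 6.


aₙ = a₁·r^(n-1)
= 1×6^2
= 1×36
= 36

a_3 = 36


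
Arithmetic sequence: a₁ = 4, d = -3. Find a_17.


aₙ = a₁ + (n-1)d
= 4 + (17-1)×-3
= 4 - 48
= -44

a_17 = -44


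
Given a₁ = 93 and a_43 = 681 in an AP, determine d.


d = (aₙ - a₁)/(n-1)
= (681 - 93)/(43-1)
= 588/42 = 14

d = 14


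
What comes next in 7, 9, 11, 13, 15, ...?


Pattern: arithmetic (d=2)
Terms: 7, 9, 11, 13, 15
Next term = 17

Next term = 17


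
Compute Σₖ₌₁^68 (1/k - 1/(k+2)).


Telescoping with gap 2: two head and two tail terms survive.
= (1 + 1/2) - (1/69 + 1/70)
= 3/2 - 1/69 - 1/70 = 3553/2415

Sum = 3553/2415


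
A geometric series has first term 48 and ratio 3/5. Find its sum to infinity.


S∞ = a₁/(1-r) = 48/(1 - 3/5)
= 48/(2/5)
= 120

S∞ = 120


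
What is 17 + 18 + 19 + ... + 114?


Σₖ₌17^114 k = Σₖ₌₁^114 k − Σₖ₌₁^16 k
= 114·115/2 − 16·17/2
= 6555 − 136 = 6419

Σk = 6419


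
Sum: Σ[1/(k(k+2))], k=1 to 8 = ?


1/(k(k+2)) = (1/2)·(1/k - 1/(k+2)) (partial fractions)
Telescoping: Σ = (1/2)·(1 + 1/2 - 1/9 - 1/10) = 29/45

Sum = 29/45


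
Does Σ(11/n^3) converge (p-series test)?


p-series test: Σ c/n^p converges if p > 1, diverges if p ≤ 1 (constant c > 0 doesn't affect convergence).
p = 3
3 > 1 → CONVERGES

Converges (p = 3 > 1)


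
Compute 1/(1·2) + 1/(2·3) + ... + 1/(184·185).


1/(k(k+1)) = 1/k - 1/(k+1) (partial fractions)
Telescoping: Σ = 1 - 1/185 = 184/185

Sum = 184/185


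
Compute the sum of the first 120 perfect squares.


n = 120
n(n+1)(2n+1)/6 = 120×121×241/6
= 3499320/6 = 583220

Σk² = 583220


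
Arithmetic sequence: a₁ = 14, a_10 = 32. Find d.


d = (aₙ - a₁)/(n-1)
= (32 - 14)/(10-1)
= 18/9 = 2

d = 2


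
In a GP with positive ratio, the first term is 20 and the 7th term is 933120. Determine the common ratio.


r^(n-1) = aₙ/a₁
r^6 = 933120/20 = 46656
r = 46656^(1/6)
= ±6; taking r > 0 gives r = 6

r = 6


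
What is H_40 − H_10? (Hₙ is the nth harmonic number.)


Σₖ₌11^40 1/k = 1/11 + 1/12 + 1/13 + ... + 1/40
= 93645267172279/69388720221600
≈ 1.3496

Sum = 93645267172279/69388720221600 ≈ 1.3496


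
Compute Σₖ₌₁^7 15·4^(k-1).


Sₙ = 15×(4^7 - 1)/(4 - 1)
= 15×(16384 - 1)/3
= 15×16383/3
= 81915

S_7 = 81915


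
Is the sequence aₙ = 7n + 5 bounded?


aₙ = 7n + 5 → as n→∞, aₙ→∞
No finite upper bound exists
The sequence is UNBOUNDED

Unbounded (aₙ → ∞ as n → ∞)


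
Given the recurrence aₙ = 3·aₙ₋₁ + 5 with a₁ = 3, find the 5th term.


Computing step by step:
a_1 = 3
a_2 = 14
a_3 = 47
a_4 = 146
a_5 = 443


a_5 = 443


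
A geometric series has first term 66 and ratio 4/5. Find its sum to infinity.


S∞ = a₁/(1-r) = 66/(1 - 4/5)
= 66/(1/5)
= 330

S∞ = 330


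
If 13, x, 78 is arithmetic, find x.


AM = (13 + 78)/2 = 91/2 = 45.5

AM = 45.5


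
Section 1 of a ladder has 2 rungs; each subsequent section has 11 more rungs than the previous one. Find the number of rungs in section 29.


aₙ = a₁ + (n-1)d
= 2 + (29-1)×11
= 2 + 308
= 310

a_29 = 310


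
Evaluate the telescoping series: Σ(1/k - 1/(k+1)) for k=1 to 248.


Telescoping: adjacent terms cancel.
= 1/1 - 1/249
= 1 - 1/249 = 248/249

Sum = 248/249


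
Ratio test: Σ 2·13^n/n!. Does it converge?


aₙ = 2·13^n/n!
a_{n+1}/aₙ = 13^(n+1)/(n+1)! × n!/13^n  (constant 2 cancels)
= 13/(n+1)
L = lim(n→∞) 13/(n+1) = 0
L < 1 → series CONVERGES

Converges (ratio test: L = 0 < 1)
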